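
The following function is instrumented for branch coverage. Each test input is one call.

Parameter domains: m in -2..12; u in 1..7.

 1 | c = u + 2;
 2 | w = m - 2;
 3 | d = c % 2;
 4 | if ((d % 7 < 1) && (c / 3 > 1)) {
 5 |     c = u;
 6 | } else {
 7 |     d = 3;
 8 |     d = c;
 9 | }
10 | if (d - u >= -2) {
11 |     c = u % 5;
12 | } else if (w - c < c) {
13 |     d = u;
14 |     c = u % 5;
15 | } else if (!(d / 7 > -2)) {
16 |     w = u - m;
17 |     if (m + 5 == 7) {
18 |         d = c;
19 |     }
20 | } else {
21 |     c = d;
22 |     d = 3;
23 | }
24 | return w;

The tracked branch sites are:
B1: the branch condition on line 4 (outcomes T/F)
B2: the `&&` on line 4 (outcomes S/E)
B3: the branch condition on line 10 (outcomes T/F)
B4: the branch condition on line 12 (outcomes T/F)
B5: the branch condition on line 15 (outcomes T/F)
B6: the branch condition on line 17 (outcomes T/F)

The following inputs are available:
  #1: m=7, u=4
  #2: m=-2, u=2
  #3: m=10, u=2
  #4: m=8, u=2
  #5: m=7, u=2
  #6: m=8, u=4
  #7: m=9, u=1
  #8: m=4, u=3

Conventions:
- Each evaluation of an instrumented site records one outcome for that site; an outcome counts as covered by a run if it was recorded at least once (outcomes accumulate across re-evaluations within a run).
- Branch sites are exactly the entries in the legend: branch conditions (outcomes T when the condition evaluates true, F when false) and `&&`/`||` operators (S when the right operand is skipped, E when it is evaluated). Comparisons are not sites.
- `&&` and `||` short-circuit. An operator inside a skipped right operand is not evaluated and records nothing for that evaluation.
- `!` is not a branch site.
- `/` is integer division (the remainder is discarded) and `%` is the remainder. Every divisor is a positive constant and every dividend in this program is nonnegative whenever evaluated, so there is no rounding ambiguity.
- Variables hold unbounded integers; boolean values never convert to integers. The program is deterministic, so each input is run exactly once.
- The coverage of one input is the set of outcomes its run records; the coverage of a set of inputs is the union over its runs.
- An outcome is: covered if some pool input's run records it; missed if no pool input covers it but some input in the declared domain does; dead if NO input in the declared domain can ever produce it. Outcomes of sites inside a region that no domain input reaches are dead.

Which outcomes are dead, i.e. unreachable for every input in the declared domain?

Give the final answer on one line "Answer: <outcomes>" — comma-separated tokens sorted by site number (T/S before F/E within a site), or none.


exhaustive pass over the 105-input domain:
  B5=T: no domain input ever produces it -> dead
  B6=T: no domain input ever produces it -> dead
  B6=F: no domain input ever produces it -> dead
  reachable outcomes have witnesses, e.g. B1=T (e.g. m=-2, u=4), B1=F (e.g. m=-2, u=1), B2=S (e.g. m=-2, u=1), B2=E (e.g. m=-2, u=2)
Answer: B5=T, B6=T, B6=F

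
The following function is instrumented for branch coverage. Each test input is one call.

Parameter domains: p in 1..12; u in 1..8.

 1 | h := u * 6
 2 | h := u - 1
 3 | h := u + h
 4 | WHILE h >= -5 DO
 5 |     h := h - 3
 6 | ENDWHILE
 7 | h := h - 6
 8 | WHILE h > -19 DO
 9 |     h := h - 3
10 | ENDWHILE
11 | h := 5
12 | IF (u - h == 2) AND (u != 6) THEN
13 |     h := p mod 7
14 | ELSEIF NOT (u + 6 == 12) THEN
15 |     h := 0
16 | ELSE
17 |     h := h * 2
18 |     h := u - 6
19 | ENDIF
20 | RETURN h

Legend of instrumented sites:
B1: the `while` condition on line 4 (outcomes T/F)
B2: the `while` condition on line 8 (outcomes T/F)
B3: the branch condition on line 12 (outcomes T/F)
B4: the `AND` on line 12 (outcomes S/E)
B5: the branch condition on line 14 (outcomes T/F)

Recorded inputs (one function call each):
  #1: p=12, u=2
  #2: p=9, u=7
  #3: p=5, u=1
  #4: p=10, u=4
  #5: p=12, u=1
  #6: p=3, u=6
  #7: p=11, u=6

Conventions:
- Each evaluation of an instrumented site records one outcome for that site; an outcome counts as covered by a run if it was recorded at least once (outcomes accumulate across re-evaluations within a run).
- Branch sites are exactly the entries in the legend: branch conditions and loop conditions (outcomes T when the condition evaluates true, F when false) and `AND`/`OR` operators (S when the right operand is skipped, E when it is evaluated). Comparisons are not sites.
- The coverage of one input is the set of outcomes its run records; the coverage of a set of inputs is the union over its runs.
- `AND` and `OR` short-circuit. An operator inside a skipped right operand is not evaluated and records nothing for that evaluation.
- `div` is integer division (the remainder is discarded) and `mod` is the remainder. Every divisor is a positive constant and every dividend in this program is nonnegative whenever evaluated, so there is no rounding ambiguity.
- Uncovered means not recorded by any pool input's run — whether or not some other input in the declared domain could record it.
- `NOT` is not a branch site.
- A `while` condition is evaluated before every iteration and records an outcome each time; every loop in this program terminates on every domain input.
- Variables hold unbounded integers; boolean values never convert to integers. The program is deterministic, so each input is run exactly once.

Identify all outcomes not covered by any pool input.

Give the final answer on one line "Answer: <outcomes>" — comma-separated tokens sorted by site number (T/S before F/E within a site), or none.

input #1, p=12, u=2: events B1->T, B1->T, B1->T, B1->F, B2->T, B2->T, B2->T, B2->F, B4->S, B3->F, B5->T; outcomes B1=T, B1=F, B2=T, B2=F, B3=F, B4=S, B5=T
input #2, p=9, u=7: events B1->T, B1->T, B1->T, B1->T, B1->T, B1->T, B1->T, B1->F, B2->T, B2->T, B2->F, B4->E, B3->T; outcomes B1=T, B1=F, B2=T, B2=F, B3=T, B4=E
input #3, p=5, u=1: events B1->T, B1->T, B1->T, B1->F, B2->T, B2->T, B2->F, B4->S, B3->F, B5->T; outcomes B1=T, B1=F, B2=T, B2=F, B3=F, B4=S, B5=T
input #4, p=10, u=4: events B1->T, B1->T, B1->T, B1->T, B1->T, B1->F, B2->T, B2->T, B2->F, B4->S, B3->F, B5->T; outcomes B1=T, B1=F, B2=T, B2=F, B3=F, B4=S, B5=T
input #5, p=12, u=1: events B1->T, B1->T, B1->T, B1->F, B2->T, B2->T, B2->F, B4->S, B3->F, B5->T; outcomes B1=T, B1=F, B2=T, B2=F, B3=F, B4=S, B5=T
input #6, p=3, u=6: events B1->T, B1->T, B1->T, B1->T, B1->T, B1->T, B1->F, B2->T, B2->T, B2->F, B4->S, B3->F, B5->F; outcomes B1=T, B1=F, B2=T, B2=F, B3=F, B4=S, B5=F
input #7, p=11, u=6: events B1->T, B1->T, B1->T, B1->T, B1->T, B1->T, B1->F, B2->T, B2->T, B2->F, B4->S, B3->F, B5->F; outcomes B1=T, B1=F, B2=T, B2=F, B3=F, B4=S, B5=F
union over the pool: B1=T, B1=F, B2=T, B2=F, B3=T, B3=F, B4=S, B4=E, B5=T, B5=F
uncovered (0 of 10): none

Answer: none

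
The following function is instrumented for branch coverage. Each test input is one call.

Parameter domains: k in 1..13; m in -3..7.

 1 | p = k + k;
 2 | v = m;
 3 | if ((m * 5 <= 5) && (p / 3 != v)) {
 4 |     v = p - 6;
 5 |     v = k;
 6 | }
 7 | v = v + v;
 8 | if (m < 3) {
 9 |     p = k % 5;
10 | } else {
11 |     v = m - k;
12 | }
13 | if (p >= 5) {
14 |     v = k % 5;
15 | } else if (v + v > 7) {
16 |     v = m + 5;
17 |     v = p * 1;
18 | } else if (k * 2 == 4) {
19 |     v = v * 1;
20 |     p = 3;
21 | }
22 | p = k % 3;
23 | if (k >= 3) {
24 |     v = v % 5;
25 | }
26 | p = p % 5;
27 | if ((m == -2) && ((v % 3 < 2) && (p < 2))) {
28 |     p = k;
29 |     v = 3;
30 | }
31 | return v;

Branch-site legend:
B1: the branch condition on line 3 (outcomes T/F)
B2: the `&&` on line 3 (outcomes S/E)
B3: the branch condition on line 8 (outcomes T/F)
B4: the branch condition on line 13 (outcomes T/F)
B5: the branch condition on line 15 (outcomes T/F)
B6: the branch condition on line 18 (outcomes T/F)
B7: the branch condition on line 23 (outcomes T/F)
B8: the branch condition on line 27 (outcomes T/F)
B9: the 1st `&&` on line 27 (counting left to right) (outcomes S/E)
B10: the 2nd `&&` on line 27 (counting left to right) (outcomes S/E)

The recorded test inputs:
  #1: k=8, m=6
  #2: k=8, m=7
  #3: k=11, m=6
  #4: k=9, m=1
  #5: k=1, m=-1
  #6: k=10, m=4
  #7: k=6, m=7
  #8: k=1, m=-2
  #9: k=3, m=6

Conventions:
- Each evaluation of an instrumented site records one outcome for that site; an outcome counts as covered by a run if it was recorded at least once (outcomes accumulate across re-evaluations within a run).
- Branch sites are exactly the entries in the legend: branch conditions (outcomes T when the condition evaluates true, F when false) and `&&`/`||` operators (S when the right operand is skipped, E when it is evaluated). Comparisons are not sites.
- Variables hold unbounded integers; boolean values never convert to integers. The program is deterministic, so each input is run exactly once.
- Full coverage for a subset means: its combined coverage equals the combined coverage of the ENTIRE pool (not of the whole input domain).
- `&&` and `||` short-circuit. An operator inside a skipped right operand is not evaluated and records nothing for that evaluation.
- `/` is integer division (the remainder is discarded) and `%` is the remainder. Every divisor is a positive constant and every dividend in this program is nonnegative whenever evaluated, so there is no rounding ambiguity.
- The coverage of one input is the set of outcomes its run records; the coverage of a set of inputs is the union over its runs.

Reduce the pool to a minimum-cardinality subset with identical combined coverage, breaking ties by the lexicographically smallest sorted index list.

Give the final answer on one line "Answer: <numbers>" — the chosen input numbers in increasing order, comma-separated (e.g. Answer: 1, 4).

#1 (k=8, m=6) -> B2->S, B1->F, B3->F, B4->T, B7->T, B9->S, B8->F; covered: B1=F, B2=S, B3=F, B4=T, B7=T, B8=F, B9=S
#2 (k=8, m=7) -> B2->S, B1->F, B3->F, B4->T, B7->T, B9->S, B8->F; covered: B1=F, B2=S, B3=F, B4=T, B7=T, B8=F, B9=S
#3 (k=11, m=6) -> B2->S, B1->F, B3->F, B4->T, B7->T, B9->S, B8->F; covered: B1=F, B2=S, B3=F, B4=T, B7=T, B8=F, B9=S
#4 (k=9, m=1) -> B2->E, B1->T, B3->T, B4->F, B5->T, B7->T, B9->S, B8->F; covered: B1=T, B2=E, B3=T, B4=F, B5=T, B7=T, B8=F, B9=S
#5 (k=1, m=-1) -> B2->E, B1->T, B3->T, B4->F, B5->F, B6->F, B7->F, B9->S, B8->F; covered: B1=T, B2=E, B3=T, B4=F, B5=F, B6=F, B7=F, B8=F, B9=S
#6 (k=10, m=4) -> B2->S, B1->F, B3->F, B4->T, B7->T, B9->S, B8->F; covered: B1=F, B2=S, B3=F, B4=T, B7=T, B8=F, B9=S
#7 (k=6, m=7) -> B2->S, B1->F, B3->F, B4->T, B7->T, B9->S, B8->F; covered: B1=F, B2=S, B3=F, B4=T, B7=T, B8=F, B9=S
#8 (k=1, m=-2) -> B2->E, B1->T, B3->T, B4->F, B5->F, B6->F, B7->F, B9->E, B10->S, B8->F; covered: B1=T, B2=E, B3=T, B4=F, B5=F, B6=F, B7=F, B8=F, B9=E, B10=S
#9 (k=3, m=6) -> B2->S, B1->F, B3->F, B4->T, B7->T, B9->S, B8->F; covered: B1=F, B2=S, B3=F, B4=T, B7=T, B8=F, B9=S
together the pool reaches 17 outcomes: B1=T, B1=F, B2=S, B2=E, B3=T, B3=F, B4=T, B4=F, B5=T, B5=F, B6=F, B7=T, B7=F, B8=F, B9=S, B9=E, B10=S
checked all size-1 subsets: none covers 17 outcomes (max 10/17)
checked all size-2 subsets: none covers 17 outcomes (max 16/17)
the canonical winner is {1, 4, 8}: size 3, full 17-outcome coverage, earliest index list among size-3 covers

Answer: 1, 4, 8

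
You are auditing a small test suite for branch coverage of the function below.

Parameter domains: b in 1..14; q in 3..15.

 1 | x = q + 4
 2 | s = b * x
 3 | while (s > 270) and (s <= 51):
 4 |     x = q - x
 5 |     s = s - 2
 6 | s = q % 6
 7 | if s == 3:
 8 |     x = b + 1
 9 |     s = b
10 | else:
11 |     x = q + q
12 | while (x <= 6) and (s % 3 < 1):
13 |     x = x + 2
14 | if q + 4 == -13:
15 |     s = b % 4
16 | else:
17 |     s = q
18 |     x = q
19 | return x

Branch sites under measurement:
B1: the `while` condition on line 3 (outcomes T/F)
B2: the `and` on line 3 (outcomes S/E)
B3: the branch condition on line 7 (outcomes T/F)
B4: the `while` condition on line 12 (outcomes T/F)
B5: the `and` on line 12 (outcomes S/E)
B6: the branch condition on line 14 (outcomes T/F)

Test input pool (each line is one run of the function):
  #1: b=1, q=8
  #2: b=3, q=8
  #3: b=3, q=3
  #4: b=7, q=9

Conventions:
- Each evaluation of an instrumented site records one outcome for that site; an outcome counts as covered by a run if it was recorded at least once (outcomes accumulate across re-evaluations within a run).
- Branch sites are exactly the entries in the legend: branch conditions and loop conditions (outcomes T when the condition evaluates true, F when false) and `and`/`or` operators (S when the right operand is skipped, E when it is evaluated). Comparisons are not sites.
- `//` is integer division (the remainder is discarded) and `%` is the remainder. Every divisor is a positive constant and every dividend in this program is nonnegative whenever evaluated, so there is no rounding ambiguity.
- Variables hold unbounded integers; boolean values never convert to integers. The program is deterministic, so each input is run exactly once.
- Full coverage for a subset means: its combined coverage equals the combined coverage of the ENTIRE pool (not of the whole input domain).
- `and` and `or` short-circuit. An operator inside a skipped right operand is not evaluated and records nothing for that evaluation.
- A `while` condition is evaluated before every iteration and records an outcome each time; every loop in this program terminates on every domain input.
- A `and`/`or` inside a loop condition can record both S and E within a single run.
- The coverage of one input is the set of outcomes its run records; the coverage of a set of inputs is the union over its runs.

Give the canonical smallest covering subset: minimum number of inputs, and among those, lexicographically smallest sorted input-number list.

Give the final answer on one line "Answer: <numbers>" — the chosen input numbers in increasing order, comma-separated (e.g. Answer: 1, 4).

test 1 (b=1, q=8) fires B2->S, B1->F, B3->F, B5->S, B4->F, B6->F; hits B1=F, B2=S, B3=F, B4=F, B5=S, B6=F
test 2 (b=3, q=8) fires B2->S, B1->F, B3->F, B5->S, B4->F, B6->F; hits B1=F, B2=S, B3=F, B4=F, B5=S, B6=F
test 3 (b=3, q=3) fires B2->S, B1->F, B3->T, B5->E, B4->T, B5->E, B4->T, B5->S, B4->F, B6->F; hits B1=F, B2=S, B3=T, B4=T, B4=F, B5=S, B5=E, B6=F
test 4 (b=7, q=9) fires B2->S, B1->F, B3->T, B5->S, B4->F, B6->F; hits B1=F, B2=S, B3=T, B4=F, B5=S, B6=F
union over all inputs: B1=F, B2=S, B3=T, B3=F, B4=T, B4=F, B5=S, B5=E, B6=F (9 outcomes)
no size-1 subset reaches all 9 outcomes (best union: 8/9)
size 2: inputs {1, 3} cover all 9 outcomes, and no lexicographically smaller subset of this size does

Answer: 1, 3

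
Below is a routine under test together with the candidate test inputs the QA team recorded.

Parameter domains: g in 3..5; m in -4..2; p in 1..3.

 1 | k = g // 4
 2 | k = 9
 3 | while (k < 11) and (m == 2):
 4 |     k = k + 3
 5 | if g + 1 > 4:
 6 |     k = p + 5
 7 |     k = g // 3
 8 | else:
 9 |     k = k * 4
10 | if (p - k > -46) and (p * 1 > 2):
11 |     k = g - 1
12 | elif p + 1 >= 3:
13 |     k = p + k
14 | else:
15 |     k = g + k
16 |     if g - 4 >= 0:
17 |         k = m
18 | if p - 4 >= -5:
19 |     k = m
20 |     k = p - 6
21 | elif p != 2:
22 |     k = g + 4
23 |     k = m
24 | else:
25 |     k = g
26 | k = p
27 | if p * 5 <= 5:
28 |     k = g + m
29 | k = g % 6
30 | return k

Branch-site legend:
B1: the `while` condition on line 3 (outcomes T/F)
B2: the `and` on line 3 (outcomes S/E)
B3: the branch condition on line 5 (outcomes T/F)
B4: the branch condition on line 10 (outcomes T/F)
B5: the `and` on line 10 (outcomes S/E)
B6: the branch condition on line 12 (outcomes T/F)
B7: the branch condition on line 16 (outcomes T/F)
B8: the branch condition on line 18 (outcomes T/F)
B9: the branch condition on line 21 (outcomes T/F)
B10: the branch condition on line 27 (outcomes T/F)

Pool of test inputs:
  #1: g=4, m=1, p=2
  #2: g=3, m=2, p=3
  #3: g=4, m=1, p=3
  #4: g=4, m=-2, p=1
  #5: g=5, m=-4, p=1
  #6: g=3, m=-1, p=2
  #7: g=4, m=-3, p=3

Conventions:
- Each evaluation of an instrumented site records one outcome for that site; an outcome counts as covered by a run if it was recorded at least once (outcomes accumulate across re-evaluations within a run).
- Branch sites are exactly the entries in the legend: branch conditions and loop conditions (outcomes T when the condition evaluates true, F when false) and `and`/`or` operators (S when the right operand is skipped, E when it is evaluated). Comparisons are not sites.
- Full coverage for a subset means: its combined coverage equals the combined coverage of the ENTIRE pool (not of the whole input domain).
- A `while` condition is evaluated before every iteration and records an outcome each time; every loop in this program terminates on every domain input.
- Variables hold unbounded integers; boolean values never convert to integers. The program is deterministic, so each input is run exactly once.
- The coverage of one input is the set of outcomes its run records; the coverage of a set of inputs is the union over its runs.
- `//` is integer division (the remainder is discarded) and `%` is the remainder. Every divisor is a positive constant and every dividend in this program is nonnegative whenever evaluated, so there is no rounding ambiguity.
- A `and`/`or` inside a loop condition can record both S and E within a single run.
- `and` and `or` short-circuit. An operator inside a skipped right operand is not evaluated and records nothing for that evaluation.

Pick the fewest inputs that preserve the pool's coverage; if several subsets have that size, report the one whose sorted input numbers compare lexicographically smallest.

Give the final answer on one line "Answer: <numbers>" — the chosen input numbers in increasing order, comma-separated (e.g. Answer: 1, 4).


#1 (g=4, m=1, p=2) -> covered: B1=F, B2=E, B3=T, B4=F, B5=E, B6=T, B8=T, B10=F
#2 (g=3, m=2, p=3) -> covered: B1=T, B1=F, B2=S, B2=E, B3=F, B4=T, B5=E, B8=T, B10=F
#3 (g=4, m=1, p=3) -> covered: B1=F, B2=E, B3=T, B4=T, B5=E, B8=T, B10=F
#4 (g=4, m=-2, p=1) -> covered: B1=F, B2=E, B3=T, B4=F, B5=E, B6=F, B7=T, B8=T, B10=T
#5 (g=5, m=-4, p=1) -> covered: B1=F, B2=E, B3=T, B4=F, B5=E, B6=F, B7=T, B8=T, B10=T
#6 (g=3, m=-1, p=2) -> covered: B1=F, B2=E, B3=F, B4=F, B5=E, B6=T, B8=T, B10=F
#7 (g=4, m=-3, p=3) -> covered: B1=F, B2=E, B3=T, B4=T, B5=E, B8=T, B10=F
union over all inputs: B1=T, B1=F, B2=S, B2=E, B3=T, B3=F, B4=T, B4=F, B5=E, B6=T, B6=F, B7=T, B8=T, B10=T, B10=F (15 outcomes)
size 1 is not enough: best union over all size-1 subsets is 9/15
size 2 is not enough: best union over all size-2 subsets is 14/15
inputs {1, 2, 4} (size 3) cover everything; no size-3 subset with a lexicographically smaller index list covers all 15
Answer: 1, 2, 4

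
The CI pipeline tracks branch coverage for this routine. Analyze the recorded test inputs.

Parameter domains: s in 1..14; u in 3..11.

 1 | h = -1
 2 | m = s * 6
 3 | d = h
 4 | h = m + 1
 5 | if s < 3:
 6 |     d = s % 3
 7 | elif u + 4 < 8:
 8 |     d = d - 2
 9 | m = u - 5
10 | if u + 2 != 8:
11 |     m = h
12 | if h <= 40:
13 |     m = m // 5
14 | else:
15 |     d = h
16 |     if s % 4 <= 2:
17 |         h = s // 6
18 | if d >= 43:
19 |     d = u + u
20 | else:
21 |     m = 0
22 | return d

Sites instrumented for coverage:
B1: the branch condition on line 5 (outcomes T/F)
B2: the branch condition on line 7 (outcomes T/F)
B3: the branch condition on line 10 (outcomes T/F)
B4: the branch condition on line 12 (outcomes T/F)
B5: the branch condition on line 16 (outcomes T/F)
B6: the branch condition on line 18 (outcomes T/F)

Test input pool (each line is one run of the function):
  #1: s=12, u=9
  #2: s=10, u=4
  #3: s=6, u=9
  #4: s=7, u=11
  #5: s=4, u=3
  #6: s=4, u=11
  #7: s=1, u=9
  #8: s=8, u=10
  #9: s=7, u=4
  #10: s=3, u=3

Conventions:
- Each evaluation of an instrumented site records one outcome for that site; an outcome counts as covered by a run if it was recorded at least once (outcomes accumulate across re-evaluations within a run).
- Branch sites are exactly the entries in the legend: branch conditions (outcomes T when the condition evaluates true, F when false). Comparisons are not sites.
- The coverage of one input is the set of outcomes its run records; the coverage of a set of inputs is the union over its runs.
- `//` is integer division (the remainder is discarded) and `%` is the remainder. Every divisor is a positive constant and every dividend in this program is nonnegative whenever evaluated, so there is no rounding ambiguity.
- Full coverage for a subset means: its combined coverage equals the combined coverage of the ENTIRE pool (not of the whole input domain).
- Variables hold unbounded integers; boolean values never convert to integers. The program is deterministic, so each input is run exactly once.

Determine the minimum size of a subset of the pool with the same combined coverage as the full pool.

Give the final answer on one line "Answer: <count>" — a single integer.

#1 (s=12, u=9) -> B1->F, B2->F, B3->T, B4->F, B5->T, B6->T; covered: B1=F, B2=F, B3=T, B4=F, B5=T, B6=T
#2 (s=10, u=4) -> B1->F, B2->F, B3->T, B4->F, B5->T, B6->T; covered: B1=F, B2=F, B3=T, B4=F, B5=T, B6=T
#3 (s=6, u=9) -> B1->F, B2->F, B3->T, B4->T, B6->F; covered: B1=F, B2=F, B3=T, B4=T, B6=F
#4 (s=7, u=11) -> B1->F, B2->F, B3->T, B4->F, B5->F, B6->T; covered: B1=F, B2=F, B3=T, B4=F, B5=F, B6=T
#5 (s=4, u=3) -> B1->F, B2->T, B3->T, B4->T, B6->F; covered: B1=F, B2=T, B3=T, B4=T, B6=F
#6 (s=4, u=11) -> B1->F, B2->F, B3->T, B4->T, B6->F; covered: B1=F, B2=F, B3=T, B4=T, B6=F
#7 (s=1, u=9) -> B1->T, B3->T, B4->T, B6->F; covered: B1=T, B3=T, B4=T, B6=F
#8 (s=8, u=10) -> B1->F, B2->F, B3->T, B4->F, B5->T, B6->T; covered: B1=F, B2=F, B3=T, B4=F, B5=T, B6=T
#9 (s=7, u=4) -> B1->F, B2->F, B3->T, B4->F, B5->F, B6->T; covered: B1=F, B2=F, B3=T, B4=F, B5=F, B6=T
#10 (s=3, u=3) -> B1->F, B2->T, B3->T, B4->T, B6->F; covered: B1=F, B2=T, B3=T, B4=T, B6=F
pool-wide coverage (11 outcomes): B1=T, B1=F, B2=T, B2=F, B3=T, B4=T, B4=F, B5=T, B5=F, B6=T, B6=F
no size-1 subset reaches all 11 outcomes (best union: 6/11)
no size-2 subset reaches all 11 outcomes (best union: 9/11)
no size-3 subset reaches all 11 outcomes (best union: 10/11)
inputs {1, 4, 5, 7} (size 4) cover everything; no size-4 subset with a lexicographically smaller index list covers all 11

Answer: 4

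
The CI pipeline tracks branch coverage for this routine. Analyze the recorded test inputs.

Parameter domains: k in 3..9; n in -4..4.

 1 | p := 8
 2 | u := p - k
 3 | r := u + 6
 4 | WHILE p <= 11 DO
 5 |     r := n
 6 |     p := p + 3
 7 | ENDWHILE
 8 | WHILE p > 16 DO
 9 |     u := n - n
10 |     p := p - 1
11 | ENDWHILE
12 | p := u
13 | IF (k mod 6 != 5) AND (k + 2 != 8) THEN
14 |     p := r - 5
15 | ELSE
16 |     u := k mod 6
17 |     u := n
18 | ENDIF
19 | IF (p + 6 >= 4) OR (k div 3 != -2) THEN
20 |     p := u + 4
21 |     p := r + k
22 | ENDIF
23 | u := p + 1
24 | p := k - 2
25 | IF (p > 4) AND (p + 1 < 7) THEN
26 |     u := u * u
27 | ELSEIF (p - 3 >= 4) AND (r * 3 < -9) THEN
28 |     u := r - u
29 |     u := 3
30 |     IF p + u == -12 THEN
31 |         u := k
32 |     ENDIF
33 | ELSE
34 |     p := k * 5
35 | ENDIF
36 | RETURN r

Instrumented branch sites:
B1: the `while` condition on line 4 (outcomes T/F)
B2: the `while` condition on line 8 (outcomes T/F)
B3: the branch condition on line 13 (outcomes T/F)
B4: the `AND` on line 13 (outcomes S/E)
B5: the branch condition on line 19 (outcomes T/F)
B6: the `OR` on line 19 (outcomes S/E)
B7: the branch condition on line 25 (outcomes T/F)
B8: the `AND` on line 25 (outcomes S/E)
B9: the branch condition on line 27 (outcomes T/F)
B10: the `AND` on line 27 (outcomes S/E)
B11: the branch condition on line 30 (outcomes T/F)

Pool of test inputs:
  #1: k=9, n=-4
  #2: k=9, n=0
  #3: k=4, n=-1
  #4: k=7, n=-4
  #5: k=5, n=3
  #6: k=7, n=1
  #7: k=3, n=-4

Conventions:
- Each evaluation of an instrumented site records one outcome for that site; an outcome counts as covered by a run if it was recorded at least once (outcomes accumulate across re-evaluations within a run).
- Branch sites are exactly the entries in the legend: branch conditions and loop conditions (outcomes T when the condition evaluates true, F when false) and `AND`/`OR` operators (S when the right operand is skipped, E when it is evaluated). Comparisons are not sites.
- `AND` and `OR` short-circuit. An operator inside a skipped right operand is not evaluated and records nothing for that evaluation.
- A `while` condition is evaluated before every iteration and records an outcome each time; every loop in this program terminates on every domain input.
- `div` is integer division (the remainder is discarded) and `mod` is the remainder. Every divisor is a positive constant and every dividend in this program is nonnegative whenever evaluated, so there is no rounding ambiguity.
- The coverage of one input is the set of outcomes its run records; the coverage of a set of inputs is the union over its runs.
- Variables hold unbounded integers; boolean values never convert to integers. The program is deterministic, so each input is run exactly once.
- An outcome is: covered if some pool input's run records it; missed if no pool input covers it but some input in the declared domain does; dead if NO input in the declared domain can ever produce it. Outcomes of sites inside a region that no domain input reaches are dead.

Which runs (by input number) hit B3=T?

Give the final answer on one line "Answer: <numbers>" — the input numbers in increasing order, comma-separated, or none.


input #1 (k=9, n=-4): records B3=T
input #2 (k=9, n=0): records B3=T
input #3 (k=4, n=-1): records B3=T
input #4 (k=7, n=-4): records B3=T
input #5 (k=5, n=3): does not record B3=T
input #6 (k=7, n=1): records B3=T
input #7 (k=3, n=-4): records B3=T
Answer: 1, 2, 3, 4, 6, 7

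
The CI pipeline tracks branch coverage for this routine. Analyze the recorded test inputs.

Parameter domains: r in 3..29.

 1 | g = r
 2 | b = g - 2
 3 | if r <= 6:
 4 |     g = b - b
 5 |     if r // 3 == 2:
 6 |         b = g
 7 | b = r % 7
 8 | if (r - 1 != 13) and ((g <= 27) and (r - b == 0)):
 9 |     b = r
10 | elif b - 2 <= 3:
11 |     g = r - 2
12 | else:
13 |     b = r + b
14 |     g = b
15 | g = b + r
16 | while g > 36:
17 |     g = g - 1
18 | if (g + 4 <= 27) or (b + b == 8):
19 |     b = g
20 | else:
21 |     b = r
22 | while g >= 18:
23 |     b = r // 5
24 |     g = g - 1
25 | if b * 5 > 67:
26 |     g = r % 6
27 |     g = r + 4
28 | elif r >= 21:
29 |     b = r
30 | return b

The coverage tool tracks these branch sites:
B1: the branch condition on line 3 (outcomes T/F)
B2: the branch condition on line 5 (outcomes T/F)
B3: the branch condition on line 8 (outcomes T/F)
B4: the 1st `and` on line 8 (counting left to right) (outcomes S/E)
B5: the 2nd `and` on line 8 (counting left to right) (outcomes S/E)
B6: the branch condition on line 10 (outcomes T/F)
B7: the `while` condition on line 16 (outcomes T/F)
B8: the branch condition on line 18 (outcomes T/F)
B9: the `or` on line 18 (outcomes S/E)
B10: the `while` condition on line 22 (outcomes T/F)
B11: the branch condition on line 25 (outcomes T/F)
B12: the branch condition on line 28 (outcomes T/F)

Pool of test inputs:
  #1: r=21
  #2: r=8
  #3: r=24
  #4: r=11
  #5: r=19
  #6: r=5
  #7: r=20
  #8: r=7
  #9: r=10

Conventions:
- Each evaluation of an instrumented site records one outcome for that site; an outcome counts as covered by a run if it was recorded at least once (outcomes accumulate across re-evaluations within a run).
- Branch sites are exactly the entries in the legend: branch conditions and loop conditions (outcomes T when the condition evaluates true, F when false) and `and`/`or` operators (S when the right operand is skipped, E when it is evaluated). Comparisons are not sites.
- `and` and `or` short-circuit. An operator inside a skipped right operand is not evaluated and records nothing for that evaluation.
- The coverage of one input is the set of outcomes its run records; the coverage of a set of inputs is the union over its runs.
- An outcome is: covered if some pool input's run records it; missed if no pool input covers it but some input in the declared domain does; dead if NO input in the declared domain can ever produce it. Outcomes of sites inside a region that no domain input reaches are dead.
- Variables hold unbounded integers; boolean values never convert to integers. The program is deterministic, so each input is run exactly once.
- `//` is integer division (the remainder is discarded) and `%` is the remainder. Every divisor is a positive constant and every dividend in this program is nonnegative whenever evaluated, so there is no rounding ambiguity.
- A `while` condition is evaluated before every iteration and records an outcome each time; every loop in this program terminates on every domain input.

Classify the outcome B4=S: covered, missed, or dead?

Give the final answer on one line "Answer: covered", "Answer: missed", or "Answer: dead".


no pool input records B4=S
but domain input (r=14) does record it -> reachable, so missed
Answer: missed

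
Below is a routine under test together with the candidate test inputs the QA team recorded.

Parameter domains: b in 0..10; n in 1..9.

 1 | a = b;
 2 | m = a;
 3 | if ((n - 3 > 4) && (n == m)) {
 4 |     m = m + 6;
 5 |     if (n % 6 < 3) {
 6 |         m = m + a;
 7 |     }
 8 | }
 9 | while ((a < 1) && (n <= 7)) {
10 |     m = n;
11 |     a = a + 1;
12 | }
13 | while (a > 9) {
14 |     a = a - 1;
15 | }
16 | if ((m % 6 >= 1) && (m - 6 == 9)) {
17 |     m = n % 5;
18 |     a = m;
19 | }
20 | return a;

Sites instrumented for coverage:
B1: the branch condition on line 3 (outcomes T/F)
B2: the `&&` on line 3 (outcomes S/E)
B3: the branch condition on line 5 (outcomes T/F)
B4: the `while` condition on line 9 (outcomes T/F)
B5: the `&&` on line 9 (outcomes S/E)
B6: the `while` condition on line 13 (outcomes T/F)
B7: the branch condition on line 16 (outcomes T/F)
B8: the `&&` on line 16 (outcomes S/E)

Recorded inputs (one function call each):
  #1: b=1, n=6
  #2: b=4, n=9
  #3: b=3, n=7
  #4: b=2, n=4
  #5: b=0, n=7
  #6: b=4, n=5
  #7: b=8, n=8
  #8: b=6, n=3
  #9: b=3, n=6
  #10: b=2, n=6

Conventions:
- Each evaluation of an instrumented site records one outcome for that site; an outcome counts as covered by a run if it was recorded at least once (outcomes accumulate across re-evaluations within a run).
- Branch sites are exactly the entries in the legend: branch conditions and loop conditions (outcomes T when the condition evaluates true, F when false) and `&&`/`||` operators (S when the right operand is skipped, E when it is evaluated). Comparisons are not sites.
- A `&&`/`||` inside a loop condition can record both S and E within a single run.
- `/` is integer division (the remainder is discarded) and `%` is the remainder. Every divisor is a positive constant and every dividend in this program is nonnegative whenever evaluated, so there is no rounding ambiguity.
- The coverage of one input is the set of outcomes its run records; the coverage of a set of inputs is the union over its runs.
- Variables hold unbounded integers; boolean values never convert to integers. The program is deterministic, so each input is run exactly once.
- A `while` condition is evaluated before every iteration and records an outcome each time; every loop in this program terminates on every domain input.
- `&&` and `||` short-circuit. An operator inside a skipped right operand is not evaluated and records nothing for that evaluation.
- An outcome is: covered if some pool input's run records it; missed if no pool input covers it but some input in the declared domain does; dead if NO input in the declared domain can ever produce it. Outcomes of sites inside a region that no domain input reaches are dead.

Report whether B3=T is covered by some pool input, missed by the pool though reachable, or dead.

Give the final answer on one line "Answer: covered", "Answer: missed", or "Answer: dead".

B3=T is recorded by pool input(s) 7 -> covered

Answer: covered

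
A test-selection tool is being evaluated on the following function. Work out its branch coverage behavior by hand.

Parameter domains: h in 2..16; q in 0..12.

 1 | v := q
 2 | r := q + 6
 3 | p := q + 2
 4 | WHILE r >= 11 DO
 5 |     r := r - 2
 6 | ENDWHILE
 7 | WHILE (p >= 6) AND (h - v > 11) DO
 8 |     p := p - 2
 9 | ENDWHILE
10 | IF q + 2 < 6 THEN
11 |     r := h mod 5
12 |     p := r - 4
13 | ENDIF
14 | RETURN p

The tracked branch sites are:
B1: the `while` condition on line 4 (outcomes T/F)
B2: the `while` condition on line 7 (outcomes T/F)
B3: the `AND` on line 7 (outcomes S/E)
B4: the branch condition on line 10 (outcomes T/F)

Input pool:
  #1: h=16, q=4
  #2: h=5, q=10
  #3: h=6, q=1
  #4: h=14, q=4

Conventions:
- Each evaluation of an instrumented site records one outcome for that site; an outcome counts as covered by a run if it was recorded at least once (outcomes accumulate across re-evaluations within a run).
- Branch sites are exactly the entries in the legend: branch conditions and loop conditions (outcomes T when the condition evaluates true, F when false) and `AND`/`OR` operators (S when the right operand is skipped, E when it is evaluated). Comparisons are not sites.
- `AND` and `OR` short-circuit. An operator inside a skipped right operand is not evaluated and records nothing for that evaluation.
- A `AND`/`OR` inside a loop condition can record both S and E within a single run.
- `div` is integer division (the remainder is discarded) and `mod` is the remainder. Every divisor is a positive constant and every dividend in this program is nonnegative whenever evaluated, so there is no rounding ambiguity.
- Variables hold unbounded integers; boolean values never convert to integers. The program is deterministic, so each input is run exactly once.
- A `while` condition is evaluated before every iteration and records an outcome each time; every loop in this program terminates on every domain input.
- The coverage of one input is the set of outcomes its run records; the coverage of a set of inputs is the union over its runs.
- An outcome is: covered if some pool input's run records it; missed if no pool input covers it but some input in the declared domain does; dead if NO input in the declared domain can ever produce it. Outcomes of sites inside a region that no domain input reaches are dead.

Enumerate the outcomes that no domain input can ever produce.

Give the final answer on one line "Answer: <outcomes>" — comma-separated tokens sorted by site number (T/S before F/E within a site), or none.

sweeping the full domain (195 inputs) for each outcome:
  reachable outcomes have witnesses, e.g. B1=T (e.g. h=2, q=5), B1=F (e.g. h=2, q=0), B2=T (e.g. h=16, q=4), B2=F (e.g. h=2, q=0)

Answer: none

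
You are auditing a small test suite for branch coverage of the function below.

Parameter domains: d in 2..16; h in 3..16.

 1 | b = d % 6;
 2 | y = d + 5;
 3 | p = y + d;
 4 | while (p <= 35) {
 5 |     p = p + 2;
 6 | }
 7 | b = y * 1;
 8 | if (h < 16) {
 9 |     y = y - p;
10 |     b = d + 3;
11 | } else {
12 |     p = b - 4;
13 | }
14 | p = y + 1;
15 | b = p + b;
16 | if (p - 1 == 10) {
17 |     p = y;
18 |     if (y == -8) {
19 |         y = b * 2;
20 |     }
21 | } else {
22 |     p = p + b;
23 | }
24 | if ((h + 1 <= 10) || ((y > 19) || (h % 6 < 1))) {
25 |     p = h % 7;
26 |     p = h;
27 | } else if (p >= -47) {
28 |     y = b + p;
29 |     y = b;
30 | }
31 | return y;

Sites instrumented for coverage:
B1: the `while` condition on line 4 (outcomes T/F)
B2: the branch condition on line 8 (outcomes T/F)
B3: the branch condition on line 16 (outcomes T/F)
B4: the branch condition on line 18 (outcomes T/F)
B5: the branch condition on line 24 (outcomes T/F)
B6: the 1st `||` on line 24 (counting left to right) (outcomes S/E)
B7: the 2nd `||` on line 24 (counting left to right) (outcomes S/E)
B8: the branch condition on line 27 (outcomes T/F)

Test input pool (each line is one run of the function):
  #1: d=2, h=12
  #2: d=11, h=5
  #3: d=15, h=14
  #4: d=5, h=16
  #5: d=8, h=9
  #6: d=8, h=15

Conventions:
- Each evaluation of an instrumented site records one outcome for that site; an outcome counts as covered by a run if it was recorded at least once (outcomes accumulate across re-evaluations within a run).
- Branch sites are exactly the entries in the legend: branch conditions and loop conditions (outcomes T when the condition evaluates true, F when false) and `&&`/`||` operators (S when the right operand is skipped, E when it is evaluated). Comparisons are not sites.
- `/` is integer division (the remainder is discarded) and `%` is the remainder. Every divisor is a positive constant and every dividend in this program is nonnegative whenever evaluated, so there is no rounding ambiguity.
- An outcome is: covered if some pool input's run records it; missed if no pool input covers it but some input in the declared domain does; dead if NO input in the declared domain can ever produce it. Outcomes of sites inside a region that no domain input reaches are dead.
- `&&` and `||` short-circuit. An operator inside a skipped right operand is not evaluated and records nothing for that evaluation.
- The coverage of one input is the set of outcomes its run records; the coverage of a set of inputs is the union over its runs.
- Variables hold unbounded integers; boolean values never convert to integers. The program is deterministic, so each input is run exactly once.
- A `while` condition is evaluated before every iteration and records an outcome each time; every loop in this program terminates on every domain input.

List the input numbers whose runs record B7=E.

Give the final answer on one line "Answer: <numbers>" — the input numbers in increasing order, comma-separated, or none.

input #1 (d=2, h=12): hits B7=E
input #2 (d=11, h=5): never hits B7=E
input #3 (d=15, h=14): hits B7=E
input #4 (d=5, h=16): hits B7=E
input #5 (d=8, h=9): never hits B7=E
input #6 (d=8, h=15): hits B7=E

Answer: 1, 3, 4, 6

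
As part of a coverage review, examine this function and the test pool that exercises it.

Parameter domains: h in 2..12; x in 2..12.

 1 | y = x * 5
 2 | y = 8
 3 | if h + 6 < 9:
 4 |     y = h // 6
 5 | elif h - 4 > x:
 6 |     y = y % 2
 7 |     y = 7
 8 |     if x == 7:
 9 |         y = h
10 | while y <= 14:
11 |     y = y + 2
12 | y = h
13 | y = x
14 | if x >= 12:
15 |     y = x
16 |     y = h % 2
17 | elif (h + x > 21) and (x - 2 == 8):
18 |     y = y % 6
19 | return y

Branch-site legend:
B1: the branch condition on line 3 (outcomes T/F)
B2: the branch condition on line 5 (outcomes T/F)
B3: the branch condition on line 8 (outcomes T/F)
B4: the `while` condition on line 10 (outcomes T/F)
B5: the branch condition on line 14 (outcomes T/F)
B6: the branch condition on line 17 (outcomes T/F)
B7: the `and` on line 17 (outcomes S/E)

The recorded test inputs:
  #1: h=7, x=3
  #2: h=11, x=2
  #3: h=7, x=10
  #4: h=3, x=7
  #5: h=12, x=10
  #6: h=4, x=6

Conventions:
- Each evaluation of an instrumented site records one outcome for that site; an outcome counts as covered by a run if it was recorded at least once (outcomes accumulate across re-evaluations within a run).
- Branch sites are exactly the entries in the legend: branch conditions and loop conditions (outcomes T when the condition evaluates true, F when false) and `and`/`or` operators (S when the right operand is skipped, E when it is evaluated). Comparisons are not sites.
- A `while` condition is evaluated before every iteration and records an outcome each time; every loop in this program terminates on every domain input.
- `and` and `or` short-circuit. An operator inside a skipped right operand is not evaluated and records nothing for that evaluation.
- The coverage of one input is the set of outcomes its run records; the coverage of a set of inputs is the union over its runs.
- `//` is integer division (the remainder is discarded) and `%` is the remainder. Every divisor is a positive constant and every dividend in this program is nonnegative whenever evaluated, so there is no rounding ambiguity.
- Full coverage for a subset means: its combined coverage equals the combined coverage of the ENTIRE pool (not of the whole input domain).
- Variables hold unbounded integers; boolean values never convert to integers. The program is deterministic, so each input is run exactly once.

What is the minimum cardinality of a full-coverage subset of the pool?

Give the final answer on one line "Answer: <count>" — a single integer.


test 1 (h=7, x=3) hits B1=F, B2=F, B4=T, B4=F, B5=F, B6=F, B7=S
test 2 (h=11, x=2) hits B1=F, B2=T, B3=F, B4=T, B4=F, B5=F, B6=F, B7=S
test 3 (h=7, x=10) hits B1=F, B2=F, B4=T, B4=F, B5=F, B6=F, B7=S
test 4 (h=3, x=7) hits B1=F, B2=F, B4=T, B4=F, B5=F, B6=F, B7=S
test 5 (h=12, x=10) hits B1=F, B2=F, B4=T, B4=F, B5=F, B6=T, B7=E
test 6 (h=4, x=6) hits B1=F, B2=F, B4=T, B4=F, B5=F, B6=F, B7=S
pool-wide coverage (11 outcomes): B1=F, B2=T, B2=F, B3=F, B4=T, B4=F, B5=F, B6=T, B6=F, B7=S, B7=E
checked all size-1 subsets: none covers 11 outcomes (max 8/11)
the canonical winner is {2, 5}: size 2, full 11-outcome coverage, earliest index list among size-2 covers
Answer: 2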